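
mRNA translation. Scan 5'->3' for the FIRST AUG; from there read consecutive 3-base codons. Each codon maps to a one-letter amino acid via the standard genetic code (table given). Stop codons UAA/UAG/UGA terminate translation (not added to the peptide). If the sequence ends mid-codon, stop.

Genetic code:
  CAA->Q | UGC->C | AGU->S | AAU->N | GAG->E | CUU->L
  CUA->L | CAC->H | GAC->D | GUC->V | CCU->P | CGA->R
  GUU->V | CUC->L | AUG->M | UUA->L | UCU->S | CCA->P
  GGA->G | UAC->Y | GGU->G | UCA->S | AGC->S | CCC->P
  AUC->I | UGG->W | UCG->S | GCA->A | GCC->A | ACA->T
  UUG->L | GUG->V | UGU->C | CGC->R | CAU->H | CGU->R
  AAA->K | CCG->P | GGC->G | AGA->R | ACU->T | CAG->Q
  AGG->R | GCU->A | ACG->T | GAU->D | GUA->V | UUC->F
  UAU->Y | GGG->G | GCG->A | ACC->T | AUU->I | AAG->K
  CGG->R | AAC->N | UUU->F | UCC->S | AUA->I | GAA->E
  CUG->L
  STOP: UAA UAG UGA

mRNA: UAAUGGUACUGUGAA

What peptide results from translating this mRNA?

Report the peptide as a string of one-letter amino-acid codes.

start AUG at pos 2
pos 2: AUG -> M; peptide=M
pos 5: GUA -> V; peptide=MV
pos 8: CUG -> L; peptide=MVL
pos 11: UGA -> STOP

Answer: MVL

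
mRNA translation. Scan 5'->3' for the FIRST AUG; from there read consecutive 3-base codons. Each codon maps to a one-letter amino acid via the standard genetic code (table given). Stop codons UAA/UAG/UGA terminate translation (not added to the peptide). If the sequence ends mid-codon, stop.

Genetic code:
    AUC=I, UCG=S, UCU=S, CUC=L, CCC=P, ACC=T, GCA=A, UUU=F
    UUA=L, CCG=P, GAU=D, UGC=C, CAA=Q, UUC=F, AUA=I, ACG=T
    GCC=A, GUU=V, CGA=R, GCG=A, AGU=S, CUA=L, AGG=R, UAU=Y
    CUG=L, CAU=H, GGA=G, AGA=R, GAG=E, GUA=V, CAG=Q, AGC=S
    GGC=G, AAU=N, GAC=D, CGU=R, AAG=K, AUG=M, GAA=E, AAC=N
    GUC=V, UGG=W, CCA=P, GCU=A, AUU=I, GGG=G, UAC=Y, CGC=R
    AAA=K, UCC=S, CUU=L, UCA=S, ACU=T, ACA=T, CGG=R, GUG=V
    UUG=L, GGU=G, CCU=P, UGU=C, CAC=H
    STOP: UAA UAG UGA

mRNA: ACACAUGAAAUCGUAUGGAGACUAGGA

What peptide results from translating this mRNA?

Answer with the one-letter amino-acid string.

Answer: MKSYGD

Derivation:
start AUG at pos 4
pos 4: AUG -> M; peptide=M
pos 7: AAA -> K; peptide=MK
pos 10: UCG -> S; peptide=MKS
pos 13: UAU -> Y; peptide=MKSY
pos 16: GGA -> G; peptide=MKSYG
pos 19: GAC -> D; peptide=MKSYGD
pos 22: UAG -> STOP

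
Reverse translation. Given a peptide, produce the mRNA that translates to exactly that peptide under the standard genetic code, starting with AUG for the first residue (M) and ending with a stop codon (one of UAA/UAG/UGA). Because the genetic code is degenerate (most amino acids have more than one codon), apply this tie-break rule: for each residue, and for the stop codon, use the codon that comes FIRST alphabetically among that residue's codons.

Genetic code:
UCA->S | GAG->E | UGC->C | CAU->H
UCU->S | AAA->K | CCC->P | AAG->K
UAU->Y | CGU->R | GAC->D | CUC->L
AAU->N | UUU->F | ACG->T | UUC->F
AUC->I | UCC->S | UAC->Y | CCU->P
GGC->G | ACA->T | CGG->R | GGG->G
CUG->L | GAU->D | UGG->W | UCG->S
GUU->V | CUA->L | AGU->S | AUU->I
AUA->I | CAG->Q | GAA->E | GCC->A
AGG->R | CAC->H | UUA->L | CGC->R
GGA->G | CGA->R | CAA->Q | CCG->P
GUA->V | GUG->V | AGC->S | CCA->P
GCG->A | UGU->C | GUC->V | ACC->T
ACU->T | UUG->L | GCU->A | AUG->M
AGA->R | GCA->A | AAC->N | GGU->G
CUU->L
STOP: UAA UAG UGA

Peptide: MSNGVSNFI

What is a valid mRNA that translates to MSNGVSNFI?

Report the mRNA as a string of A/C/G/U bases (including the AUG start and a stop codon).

residue 1: M -> AUG (start codon)
residue 2: S codons sorted = AGC,AGU,UCA,UCC,UCG,UCU -> pick first = AGC
residue 3: N codons sorted = AAC,AAU -> pick first = AAC
residue 4: G codons sorted = GGA,GGC,GGG,GGU -> pick first = GGA
residue 5: V codons sorted = GUA,GUC,GUG,GUU -> pick first = GUA
residue 6: S codons sorted = AGC,AGU,UCA,UCC,UCG,UCU -> pick first = AGC
residue 7: N codons sorted = AAC,AAU -> pick first = AAC
residue 8: F codons sorted = UUC,UUU -> pick first = UUC
residue 9: I codons sorted = AUA,AUC,AUU -> pick first = AUA
terminator: stop codons sorted = UAA,UAG,UGA -> pick first = UAA

Answer: mRNA: AUGAGCAACGGAGUAAGCAACUUCAUAUAA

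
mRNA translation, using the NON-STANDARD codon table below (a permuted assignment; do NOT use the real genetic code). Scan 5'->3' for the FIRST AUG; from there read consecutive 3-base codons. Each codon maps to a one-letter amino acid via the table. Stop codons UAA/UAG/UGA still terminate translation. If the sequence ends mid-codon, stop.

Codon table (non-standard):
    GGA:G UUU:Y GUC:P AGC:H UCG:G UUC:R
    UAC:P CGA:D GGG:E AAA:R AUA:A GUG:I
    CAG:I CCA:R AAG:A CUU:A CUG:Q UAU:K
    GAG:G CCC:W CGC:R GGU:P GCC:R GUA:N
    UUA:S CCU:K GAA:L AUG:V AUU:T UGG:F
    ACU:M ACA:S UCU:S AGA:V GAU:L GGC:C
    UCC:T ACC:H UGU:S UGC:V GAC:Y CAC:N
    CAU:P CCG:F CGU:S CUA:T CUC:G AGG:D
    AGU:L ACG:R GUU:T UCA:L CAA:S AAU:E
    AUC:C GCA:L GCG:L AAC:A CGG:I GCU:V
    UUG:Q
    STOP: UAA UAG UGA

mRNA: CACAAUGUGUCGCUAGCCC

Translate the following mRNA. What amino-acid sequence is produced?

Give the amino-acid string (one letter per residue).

start AUG at pos 4
pos 4: AUG -> V; peptide=V
pos 7: UGU -> S; peptide=VS
pos 10: CGC -> R; peptide=VSR
pos 13: UAG -> STOP

Answer: VSR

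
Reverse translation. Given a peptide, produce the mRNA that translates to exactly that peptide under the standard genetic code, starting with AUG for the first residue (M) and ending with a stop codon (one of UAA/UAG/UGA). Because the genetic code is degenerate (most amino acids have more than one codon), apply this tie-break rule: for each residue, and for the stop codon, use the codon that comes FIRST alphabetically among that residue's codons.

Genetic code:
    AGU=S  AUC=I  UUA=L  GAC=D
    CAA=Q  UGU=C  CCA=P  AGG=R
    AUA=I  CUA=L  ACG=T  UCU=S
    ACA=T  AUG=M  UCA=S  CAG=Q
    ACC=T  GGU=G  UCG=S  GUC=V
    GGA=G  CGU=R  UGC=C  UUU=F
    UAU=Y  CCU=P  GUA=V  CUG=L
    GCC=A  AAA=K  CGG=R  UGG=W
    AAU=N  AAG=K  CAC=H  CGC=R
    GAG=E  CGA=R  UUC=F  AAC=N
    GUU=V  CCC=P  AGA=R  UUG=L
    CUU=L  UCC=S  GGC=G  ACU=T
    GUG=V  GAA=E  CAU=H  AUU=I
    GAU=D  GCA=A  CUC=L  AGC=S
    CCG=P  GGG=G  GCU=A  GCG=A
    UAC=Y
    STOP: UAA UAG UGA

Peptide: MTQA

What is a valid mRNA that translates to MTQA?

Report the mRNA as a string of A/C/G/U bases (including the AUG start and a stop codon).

residue 1: M -> AUG (start codon)
residue 2: T codons sorted = ACA,ACC,ACG,ACU -> pick first = ACA
residue 3: Q codons sorted = CAA,CAG -> pick first = CAA
residue 4: A codons sorted = GCA,GCC,GCG,GCU -> pick first = GCA
terminator: stop codons sorted = UAA,UAG,UGA -> pick first = UAA

Answer: mRNA: AUGACACAAGCAUAA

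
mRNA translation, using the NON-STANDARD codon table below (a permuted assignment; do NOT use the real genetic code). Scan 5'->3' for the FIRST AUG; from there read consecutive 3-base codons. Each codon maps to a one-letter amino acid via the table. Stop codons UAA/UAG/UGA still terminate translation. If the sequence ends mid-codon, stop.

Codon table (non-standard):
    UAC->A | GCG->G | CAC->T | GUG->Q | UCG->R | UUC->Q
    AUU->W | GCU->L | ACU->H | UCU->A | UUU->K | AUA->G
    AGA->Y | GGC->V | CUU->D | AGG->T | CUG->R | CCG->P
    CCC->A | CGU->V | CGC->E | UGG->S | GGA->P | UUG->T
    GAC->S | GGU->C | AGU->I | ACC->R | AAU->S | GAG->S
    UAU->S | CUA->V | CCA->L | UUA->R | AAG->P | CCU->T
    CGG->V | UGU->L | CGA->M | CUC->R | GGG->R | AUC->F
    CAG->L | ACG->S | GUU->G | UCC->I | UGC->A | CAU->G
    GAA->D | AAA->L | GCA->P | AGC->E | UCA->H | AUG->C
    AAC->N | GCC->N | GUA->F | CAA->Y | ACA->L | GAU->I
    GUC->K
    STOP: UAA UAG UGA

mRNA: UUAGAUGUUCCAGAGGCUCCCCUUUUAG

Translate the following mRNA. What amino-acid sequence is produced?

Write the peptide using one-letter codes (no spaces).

start AUG at pos 4
pos 4: AUG -> C; peptide=C
pos 7: UUC -> Q; peptide=CQ
pos 10: CAG -> L; peptide=CQL
pos 13: AGG -> T; peptide=CQLT
pos 16: CUC -> R; peptide=CQLTR
pos 19: CCC -> A; peptide=CQLTRA
pos 22: UUU -> K; peptide=CQLTRAK
pos 25: UAG -> STOP

Answer: CQLTRAK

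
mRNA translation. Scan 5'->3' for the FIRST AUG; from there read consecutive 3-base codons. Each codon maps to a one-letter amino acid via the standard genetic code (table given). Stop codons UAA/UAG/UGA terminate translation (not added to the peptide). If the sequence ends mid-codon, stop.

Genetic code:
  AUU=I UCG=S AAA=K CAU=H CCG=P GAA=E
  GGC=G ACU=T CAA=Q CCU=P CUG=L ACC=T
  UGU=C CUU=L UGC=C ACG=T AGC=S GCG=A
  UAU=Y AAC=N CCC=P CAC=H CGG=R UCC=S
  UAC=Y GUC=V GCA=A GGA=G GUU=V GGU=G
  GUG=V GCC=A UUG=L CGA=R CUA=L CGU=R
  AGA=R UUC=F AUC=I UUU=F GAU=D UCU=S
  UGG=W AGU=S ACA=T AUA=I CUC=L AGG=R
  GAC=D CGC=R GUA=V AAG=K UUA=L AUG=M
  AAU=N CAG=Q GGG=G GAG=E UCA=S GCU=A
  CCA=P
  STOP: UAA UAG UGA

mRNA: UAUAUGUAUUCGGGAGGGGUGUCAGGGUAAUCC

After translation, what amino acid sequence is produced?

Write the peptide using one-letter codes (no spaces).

Answer: MYSGGVSG

Derivation:
start AUG at pos 3
pos 3: AUG -> M; peptide=M
pos 6: UAU -> Y; peptide=MY
pos 9: UCG -> S; peptide=MYS
pos 12: GGA -> G; peptide=MYSG
pos 15: GGG -> G; peptide=MYSGG
pos 18: GUG -> V; peptide=MYSGGV
pos 21: UCA -> S; peptide=MYSGGVS
pos 24: GGG -> G; peptide=MYSGGVSG
pos 27: UAA -> STOP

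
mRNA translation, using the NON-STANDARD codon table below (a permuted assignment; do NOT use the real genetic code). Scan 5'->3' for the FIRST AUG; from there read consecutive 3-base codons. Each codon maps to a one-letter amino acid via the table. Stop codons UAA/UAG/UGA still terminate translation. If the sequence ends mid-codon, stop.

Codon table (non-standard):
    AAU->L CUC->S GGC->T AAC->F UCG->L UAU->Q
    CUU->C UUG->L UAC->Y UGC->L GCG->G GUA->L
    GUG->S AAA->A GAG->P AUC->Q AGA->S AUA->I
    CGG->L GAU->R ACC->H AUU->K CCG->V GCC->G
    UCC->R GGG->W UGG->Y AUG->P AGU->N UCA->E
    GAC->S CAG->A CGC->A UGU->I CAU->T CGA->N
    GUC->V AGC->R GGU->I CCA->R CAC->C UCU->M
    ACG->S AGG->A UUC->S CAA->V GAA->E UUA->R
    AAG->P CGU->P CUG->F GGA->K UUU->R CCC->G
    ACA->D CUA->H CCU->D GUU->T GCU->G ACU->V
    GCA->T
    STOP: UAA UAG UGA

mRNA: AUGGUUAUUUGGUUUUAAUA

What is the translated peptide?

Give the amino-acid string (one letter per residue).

start AUG at pos 0
pos 0: AUG -> P; peptide=P
pos 3: GUU -> T; peptide=PT
pos 6: AUU -> K; peptide=PTK
pos 9: UGG -> Y; peptide=PTKY
pos 12: UUU -> R; peptide=PTKYR
pos 15: UAA -> STOP

Answer: PTKYR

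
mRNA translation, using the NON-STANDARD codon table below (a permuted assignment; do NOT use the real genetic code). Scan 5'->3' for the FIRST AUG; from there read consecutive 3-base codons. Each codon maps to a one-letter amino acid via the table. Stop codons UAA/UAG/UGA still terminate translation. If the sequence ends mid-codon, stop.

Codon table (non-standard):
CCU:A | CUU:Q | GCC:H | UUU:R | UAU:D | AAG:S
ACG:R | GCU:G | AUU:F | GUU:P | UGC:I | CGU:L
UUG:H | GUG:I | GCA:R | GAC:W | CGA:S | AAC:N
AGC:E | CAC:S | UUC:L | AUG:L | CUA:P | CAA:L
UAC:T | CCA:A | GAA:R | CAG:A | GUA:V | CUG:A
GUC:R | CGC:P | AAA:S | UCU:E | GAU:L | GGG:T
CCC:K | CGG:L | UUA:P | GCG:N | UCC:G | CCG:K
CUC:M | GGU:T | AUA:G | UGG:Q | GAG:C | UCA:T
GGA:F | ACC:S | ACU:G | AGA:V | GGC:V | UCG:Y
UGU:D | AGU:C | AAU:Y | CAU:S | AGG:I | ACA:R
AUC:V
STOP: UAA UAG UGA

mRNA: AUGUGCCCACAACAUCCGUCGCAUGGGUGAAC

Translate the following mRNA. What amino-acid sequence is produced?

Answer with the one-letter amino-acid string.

Answer: LIALSKYST

Derivation:
start AUG at pos 0
pos 0: AUG -> L; peptide=L
pos 3: UGC -> I; peptide=LI
pos 6: CCA -> A; peptide=LIA
pos 9: CAA -> L; peptide=LIAL
pos 12: CAU -> S; peptide=LIALS
pos 15: CCG -> K; peptide=LIALSK
pos 18: UCG -> Y; peptide=LIALSKY
pos 21: CAU -> S; peptide=LIALSKYS
pos 24: GGG -> T; peptide=LIALSKYST
pos 27: UGA -> STOP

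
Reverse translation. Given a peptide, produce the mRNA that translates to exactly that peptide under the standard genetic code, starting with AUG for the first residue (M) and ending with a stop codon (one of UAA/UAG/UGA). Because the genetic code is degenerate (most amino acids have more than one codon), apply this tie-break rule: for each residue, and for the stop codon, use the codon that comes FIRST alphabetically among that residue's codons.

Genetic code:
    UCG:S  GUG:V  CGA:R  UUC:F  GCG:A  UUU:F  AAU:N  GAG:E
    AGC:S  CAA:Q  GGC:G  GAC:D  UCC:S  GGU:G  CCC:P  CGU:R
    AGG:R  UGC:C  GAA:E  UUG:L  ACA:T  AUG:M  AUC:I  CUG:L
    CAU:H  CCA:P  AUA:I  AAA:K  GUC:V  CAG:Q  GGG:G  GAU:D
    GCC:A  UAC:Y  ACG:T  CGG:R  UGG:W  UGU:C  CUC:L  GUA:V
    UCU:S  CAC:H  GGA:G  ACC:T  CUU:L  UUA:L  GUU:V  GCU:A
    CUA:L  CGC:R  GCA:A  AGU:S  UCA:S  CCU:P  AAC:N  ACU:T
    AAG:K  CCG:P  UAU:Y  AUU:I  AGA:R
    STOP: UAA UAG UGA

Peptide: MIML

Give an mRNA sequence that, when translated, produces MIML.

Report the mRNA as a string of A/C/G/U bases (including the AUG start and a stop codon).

residue 1: M -> AUG (start codon)
residue 2: I codons sorted = AUA,AUC,AUU -> pick first = AUA
residue 3: M -> AUG (only codon)
residue 4: L codons sorted = CUA,CUC,CUG,CUU,UUA,UUG -> pick first = CUA
terminator: stop codons sorted = UAA,UAG,UGA -> pick first = UAA

Answer: mRNA: AUGAUAAUGCUAUAA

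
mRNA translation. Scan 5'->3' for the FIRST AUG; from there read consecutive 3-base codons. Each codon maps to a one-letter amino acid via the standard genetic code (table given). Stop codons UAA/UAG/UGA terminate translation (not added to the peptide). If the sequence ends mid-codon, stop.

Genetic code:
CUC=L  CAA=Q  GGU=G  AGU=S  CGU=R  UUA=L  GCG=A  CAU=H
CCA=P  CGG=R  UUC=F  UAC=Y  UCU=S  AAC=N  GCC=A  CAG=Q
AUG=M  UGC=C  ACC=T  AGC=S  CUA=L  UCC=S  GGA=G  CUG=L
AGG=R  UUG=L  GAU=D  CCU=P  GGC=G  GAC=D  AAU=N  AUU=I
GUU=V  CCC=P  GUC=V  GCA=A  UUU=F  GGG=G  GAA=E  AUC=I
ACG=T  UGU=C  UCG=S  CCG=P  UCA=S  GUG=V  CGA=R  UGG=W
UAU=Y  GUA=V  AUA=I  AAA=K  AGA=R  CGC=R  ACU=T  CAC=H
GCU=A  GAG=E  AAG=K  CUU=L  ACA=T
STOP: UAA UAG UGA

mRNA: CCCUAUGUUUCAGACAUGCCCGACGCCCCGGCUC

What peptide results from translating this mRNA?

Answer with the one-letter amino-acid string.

start AUG at pos 4
pos 4: AUG -> M; peptide=M
pos 7: UUU -> F; peptide=MF
pos 10: CAG -> Q; peptide=MFQ
pos 13: ACA -> T; peptide=MFQT
pos 16: UGC -> C; peptide=MFQTC
pos 19: CCG -> P; peptide=MFQTCP
pos 22: ACG -> T; peptide=MFQTCPT
pos 25: CCC -> P; peptide=MFQTCPTP
pos 28: CGG -> R; peptide=MFQTCPTPR
pos 31: CUC -> L; peptide=MFQTCPTPRL
pos 34: only 0 nt remain (<3), stop (end of mRNA)

Answer: MFQTCPTPRL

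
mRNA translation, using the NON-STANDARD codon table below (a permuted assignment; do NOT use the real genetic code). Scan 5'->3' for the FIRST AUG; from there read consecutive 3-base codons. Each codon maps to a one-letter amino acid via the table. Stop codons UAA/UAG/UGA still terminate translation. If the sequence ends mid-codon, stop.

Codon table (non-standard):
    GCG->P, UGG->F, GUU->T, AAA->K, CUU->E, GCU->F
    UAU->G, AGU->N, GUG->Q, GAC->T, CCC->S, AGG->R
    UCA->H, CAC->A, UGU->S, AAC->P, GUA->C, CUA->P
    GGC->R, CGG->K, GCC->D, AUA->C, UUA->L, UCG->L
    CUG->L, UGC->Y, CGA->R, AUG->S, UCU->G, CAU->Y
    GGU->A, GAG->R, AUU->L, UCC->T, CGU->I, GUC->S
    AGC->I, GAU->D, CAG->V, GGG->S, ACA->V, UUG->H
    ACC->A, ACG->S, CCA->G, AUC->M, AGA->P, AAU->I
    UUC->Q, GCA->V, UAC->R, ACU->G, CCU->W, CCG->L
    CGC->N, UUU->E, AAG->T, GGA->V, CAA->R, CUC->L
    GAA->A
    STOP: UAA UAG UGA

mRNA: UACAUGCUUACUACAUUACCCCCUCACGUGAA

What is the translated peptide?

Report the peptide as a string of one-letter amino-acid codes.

Answer: SEGVLSWAQ

Derivation:
start AUG at pos 3
pos 3: AUG -> S; peptide=S
pos 6: CUU -> E; peptide=SE
pos 9: ACU -> G; peptide=SEG
pos 12: ACA -> V; peptide=SEGV
pos 15: UUA -> L; peptide=SEGVL
pos 18: CCC -> S; peptide=SEGVLS
pos 21: CCU -> W; peptide=SEGVLSW
pos 24: CAC -> A; peptide=SEGVLSWA
pos 27: GUG -> Q; peptide=SEGVLSWAQ
pos 30: only 2 nt remain (<3), stop (end of mRNA)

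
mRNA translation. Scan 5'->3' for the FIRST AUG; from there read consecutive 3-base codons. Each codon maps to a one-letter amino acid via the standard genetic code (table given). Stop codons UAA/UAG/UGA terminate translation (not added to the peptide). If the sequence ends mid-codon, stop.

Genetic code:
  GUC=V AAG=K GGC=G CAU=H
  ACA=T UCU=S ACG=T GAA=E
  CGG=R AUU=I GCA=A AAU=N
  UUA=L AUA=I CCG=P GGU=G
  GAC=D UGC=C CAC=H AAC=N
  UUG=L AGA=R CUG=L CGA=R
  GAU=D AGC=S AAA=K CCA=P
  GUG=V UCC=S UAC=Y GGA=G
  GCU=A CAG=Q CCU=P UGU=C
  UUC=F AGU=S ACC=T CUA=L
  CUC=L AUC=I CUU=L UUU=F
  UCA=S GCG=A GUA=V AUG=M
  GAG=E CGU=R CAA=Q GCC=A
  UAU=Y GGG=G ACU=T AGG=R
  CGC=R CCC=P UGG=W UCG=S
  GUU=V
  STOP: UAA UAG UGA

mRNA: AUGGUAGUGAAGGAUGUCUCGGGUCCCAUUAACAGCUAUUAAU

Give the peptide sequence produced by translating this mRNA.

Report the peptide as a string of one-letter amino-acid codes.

Answer: MVVKDVSGPINSY

Derivation:
start AUG at pos 0
pos 0: AUG -> M; peptide=M
pos 3: GUA -> V; peptide=MV
pos 6: GUG -> V; peptide=MVV
pos 9: AAG -> K; peptide=MVVK
pos 12: GAU -> D; peptide=MVVKD
pos 15: GUC -> V; peptide=MVVKDV
pos 18: UCG -> S; peptide=MVVKDVS
pos 21: GGU -> G; peptide=MVVKDVSG
pos 24: CCC -> P; peptide=MVVKDVSGP
pos 27: AUU -> I; peptide=MVVKDVSGPI
pos 30: AAC -> N; peptide=MVVKDVSGPIN
pos 33: AGC -> S; peptide=MVVKDVSGPINS
pos 36: UAU -> Y; peptide=MVVKDVSGPINSY
pos 39: UAA -> STOP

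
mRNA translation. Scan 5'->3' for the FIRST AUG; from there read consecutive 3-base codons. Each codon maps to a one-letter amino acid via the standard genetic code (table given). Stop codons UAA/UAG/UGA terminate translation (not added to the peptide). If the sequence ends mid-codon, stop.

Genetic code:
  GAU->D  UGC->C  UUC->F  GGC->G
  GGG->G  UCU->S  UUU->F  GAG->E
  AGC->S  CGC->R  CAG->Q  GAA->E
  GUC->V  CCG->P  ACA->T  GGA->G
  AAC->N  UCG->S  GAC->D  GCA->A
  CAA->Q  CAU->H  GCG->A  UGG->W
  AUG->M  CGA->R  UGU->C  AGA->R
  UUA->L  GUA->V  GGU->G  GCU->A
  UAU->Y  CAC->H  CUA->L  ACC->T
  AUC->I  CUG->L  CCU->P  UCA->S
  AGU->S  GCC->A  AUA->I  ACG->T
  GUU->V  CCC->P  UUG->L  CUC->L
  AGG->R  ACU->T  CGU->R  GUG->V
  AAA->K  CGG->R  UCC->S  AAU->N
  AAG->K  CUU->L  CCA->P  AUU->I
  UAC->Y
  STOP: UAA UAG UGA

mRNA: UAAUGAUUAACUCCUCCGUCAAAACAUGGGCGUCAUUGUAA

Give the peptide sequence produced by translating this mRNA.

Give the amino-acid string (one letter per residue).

Answer: MINSSVKTWASL

Derivation:
start AUG at pos 2
pos 2: AUG -> M; peptide=M
pos 5: AUU -> I; peptide=MI
pos 8: AAC -> N; peptide=MIN
pos 11: UCC -> S; peptide=MINS
pos 14: UCC -> S; peptide=MINSS
pos 17: GUC -> V; peptide=MINSSV
pos 20: AAA -> K; peptide=MINSSVK
pos 23: ACA -> T; peptide=MINSSVKT
pos 26: UGG -> W; peptide=MINSSVKTW
pos 29: GCG -> A; peptide=MINSSVKTWA
pos 32: UCA -> S; peptide=MINSSVKTWAS
pos 35: UUG -> L; peptide=MINSSVKTWASL
pos 38: UAA -> STOP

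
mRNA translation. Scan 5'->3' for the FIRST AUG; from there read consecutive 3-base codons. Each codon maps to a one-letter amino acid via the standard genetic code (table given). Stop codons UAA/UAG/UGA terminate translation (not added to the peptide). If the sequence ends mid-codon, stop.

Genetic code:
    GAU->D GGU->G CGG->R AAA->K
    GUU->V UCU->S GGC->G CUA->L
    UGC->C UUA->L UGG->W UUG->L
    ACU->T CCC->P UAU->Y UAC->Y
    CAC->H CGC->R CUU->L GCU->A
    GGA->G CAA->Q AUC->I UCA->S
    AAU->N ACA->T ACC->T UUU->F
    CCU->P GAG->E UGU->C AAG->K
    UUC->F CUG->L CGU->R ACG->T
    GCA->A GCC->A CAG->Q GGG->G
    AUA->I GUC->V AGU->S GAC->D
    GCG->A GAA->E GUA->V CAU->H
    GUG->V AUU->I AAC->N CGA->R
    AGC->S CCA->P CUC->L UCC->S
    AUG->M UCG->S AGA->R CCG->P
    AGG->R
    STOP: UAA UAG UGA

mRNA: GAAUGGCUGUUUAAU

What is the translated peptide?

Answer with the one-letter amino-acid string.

Answer: MAV

Derivation:
start AUG at pos 2
pos 2: AUG -> M; peptide=M
pos 5: GCU -> A; peptide=MA
pos 8: GUU -> V; peptide=MAV
pos 11: UAA -> STOP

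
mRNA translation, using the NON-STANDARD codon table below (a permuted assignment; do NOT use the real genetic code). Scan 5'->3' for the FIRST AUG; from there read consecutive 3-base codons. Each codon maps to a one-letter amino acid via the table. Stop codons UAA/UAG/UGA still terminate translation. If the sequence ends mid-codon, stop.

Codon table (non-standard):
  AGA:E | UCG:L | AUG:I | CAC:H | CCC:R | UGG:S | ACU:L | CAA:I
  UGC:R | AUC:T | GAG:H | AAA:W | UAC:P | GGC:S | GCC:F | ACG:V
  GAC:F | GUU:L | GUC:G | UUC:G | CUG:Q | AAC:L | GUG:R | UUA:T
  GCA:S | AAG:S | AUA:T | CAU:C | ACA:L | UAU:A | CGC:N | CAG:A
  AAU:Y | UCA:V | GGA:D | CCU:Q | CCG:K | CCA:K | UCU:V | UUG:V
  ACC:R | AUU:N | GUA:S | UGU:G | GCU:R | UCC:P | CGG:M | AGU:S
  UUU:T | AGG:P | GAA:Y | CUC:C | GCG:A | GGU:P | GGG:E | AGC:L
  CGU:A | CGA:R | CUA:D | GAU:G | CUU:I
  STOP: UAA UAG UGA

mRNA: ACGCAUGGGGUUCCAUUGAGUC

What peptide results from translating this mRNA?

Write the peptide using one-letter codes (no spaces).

Answer: IEGC

Derivation:
start AUG at pos 4
pos 4: AUG -> I; peptide=I
pos 7: GGG -> E; peptide=IE
pos 10: UUC -> G; peptide=IEG
pos 13: CAU -> C; peptide=IEGC
pos 16: UGA -> STOP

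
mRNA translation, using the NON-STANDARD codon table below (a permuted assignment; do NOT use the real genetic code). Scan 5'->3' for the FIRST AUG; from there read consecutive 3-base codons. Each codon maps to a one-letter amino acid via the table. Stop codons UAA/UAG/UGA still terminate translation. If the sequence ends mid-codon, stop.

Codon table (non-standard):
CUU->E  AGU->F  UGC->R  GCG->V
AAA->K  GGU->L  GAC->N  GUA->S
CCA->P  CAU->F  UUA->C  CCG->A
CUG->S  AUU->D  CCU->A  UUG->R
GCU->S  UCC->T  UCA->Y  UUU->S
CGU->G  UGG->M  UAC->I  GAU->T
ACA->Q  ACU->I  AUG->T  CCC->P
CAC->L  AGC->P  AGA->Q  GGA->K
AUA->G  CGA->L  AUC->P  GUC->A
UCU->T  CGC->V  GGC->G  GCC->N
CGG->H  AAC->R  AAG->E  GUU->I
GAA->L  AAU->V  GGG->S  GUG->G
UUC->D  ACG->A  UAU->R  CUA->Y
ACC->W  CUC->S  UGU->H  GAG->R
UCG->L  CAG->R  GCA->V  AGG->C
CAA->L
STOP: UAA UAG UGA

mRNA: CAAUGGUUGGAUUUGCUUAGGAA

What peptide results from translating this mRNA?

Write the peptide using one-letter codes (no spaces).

Answer: TIKSS

Derivation:
start AUG at pos 2
pos 2: AUG -> T; peptide=T
pos 5: GUU -> I; peptide=TI
pos 8: GGA -> K; peptide=TIK
pos 11: UUU -> S; peptide=TIKS
pos 14: GCU -> S; peptide=TIKSS
pos 17: UAG -> STOP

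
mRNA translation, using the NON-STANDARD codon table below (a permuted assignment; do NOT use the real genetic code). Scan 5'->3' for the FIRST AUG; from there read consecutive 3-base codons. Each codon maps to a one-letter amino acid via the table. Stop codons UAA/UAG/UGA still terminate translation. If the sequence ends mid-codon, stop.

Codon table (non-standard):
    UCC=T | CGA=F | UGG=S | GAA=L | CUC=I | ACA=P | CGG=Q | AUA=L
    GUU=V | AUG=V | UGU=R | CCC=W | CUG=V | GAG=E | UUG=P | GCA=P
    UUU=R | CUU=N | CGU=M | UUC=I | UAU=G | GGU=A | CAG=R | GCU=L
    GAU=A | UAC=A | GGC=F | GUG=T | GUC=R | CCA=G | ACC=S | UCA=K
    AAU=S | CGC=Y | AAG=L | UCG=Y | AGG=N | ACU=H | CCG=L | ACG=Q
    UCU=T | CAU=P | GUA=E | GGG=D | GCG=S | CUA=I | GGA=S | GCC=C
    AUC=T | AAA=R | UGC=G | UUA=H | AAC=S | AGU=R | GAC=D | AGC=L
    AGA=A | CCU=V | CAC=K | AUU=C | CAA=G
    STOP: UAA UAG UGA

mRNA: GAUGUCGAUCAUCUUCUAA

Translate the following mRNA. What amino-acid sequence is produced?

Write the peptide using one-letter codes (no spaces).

Answer: VYTTI

Derivation:
start AUG at pos 1
pos 1: AUG -> V; peptide=V
pos 4: UCG -> Y; peptide=VY
pos 7: AUC -> T; peptide=VYT
pos 10: AUC -> T; peptide=VYTT
pos 13: UUC -> I; peptide=VYTTI
pos 16: UAA -> STOP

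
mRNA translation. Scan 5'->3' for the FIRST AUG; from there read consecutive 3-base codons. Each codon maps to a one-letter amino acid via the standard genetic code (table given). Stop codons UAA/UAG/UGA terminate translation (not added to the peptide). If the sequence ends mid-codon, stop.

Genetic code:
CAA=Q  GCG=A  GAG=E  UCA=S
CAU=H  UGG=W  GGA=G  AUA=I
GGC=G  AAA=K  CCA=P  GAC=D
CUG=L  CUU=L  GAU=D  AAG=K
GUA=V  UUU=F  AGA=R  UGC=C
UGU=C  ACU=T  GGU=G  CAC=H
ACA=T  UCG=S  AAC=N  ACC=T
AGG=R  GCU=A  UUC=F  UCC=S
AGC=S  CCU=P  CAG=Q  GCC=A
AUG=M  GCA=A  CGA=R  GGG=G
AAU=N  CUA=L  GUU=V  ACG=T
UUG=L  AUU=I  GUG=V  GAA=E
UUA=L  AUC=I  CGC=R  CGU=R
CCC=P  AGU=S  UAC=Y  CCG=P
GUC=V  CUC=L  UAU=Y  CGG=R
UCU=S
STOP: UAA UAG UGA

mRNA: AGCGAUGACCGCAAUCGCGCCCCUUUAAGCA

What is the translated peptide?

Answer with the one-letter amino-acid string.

Answer: MTAIAPL

Derivation:
start AUG at pos 4
pos 4: AUG -> M; peptide=M
pos 7: ACC -> T; peptide=MT
pos 10: GCA -> A; peptide=MTA
pos 13: AUC -> I; peptide=MTAI
pos 16: GCG -> A; peptide=MTAIA
pos 19: CCC -> P; peptide=MTAIAP
pos 22: CUU -> L; peptide=MTAIAPL
pos 25: UAA -> STOP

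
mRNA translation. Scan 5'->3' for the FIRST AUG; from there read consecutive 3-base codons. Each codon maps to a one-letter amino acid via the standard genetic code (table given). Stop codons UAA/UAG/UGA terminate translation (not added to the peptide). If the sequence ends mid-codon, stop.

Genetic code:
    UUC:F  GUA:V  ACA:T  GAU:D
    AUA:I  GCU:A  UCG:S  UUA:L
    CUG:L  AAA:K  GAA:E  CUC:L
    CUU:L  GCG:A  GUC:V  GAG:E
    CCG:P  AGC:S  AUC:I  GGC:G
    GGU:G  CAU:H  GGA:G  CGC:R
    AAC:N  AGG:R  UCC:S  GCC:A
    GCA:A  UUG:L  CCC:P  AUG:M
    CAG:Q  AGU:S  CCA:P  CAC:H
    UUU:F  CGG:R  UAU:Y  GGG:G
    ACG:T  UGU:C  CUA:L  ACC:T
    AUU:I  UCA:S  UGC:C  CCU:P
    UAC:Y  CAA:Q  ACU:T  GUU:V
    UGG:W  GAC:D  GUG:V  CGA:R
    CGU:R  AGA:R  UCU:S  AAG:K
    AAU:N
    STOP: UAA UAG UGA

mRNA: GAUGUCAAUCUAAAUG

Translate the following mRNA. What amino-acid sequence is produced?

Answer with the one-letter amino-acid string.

start AUG at pos 1
pos 1: AUG -> M; peptide=M
pos 4: UCA -> S; peptide=MS
pos 7: AUC -> I; peptide=MSI
pos 10: UAA -> STOP

Answer: MSI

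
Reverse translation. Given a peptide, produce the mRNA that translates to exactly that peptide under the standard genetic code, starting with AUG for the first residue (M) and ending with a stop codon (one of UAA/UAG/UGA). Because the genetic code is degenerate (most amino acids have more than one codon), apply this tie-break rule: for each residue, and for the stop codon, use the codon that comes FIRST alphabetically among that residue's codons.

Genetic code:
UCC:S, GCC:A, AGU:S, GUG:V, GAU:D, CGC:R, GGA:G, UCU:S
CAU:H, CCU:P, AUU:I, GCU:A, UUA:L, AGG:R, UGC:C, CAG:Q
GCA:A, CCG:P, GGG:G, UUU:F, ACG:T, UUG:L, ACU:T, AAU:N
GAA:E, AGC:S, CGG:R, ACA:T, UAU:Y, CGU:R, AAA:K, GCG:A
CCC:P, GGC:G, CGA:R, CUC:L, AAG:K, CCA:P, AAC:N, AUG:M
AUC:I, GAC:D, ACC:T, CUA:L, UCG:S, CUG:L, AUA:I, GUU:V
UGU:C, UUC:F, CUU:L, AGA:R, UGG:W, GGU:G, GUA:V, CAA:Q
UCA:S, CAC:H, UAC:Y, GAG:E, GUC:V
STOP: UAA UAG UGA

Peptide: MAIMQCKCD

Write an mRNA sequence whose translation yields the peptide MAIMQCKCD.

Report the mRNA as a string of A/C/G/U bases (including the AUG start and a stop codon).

residue 1: M -> AUG (start codon)
residue 2: A codons sorted = GCA,GCC,GCG,GCU -> pick first = GCA
residue 3: I codons sorted = AUA,AUC,AUU -> pick first = AUA
residue 4: M -> AUG (only codon)
residue 5: Q codons sorted = CAA,CAG -> pick first = CAA
residue 6: C codons sorted = UGC,UGU -> pick first = UGC
residue 7: K codons sorted = AAA,AAG -> pick first = AAA
residue 8: C codons sorted = UGC,UGU -> pick first = UGC
residue 9: D codons sorted = GAC,GAU -> pick first = GAC
terminator: stop codons sorted = UAA,UAG,UGA -> pick first = UAA

Answer: mRNA: AUGGCAAUAAUGCAAUGCAAAUGCGACUAA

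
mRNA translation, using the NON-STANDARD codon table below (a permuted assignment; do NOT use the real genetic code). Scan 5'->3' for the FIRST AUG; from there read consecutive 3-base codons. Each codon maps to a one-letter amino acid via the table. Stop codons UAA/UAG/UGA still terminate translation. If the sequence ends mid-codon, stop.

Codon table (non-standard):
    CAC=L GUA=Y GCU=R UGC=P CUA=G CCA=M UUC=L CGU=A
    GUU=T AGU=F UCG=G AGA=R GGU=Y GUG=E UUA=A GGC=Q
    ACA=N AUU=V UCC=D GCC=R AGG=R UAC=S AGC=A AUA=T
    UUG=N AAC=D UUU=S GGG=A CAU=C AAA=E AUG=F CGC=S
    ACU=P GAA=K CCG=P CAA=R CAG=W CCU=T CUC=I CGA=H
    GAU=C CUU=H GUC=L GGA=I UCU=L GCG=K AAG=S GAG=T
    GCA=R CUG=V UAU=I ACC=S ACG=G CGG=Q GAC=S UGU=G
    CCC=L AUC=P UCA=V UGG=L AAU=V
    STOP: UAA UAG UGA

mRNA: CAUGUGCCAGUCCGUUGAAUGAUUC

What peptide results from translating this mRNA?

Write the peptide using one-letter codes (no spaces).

start AUG at pos 1
pos 1: AUG -> F; peptide=F
pos 4: UGC -> P; peptide=FP
pos 7: CAG -> W; peptide=FPW
pos 10: UCC -> D; peptide=FPWD
pos 13: GUU -> T; peptide=FPWDT
pos 16: GAA -> K; peptide=FPWDTK
pos 19: UGA -> STOP

Answer: FPWDTK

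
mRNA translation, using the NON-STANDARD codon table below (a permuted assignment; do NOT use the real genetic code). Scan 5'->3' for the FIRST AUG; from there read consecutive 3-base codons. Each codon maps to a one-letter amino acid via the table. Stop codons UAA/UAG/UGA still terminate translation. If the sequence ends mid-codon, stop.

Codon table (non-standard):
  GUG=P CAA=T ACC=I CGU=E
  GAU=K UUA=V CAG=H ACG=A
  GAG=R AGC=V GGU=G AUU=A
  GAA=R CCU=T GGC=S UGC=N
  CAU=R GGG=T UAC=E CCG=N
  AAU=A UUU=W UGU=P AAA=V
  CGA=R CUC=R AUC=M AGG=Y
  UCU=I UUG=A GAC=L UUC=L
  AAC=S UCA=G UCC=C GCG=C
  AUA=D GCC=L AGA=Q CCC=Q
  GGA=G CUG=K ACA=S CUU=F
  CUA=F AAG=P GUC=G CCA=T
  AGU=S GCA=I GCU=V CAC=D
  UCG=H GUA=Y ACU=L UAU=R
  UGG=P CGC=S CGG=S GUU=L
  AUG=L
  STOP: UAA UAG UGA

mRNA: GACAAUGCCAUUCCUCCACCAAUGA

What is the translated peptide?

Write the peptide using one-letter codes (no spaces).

Answer: LTLRDT

Derivation:
start AUG at pos 4
pos 4: AUG -> L; peptide=L
pos 7: CCA -> T; peptide=LT
pos 10: UUC -> L; peptide=LTL
pos 13: CUC -> R; peptide=LTLR
pos 16: CAC -> D; peptide=LTLRD
pos 19: CAA -> T; peptide=LTLRDT
pos 22: UGA -> STOP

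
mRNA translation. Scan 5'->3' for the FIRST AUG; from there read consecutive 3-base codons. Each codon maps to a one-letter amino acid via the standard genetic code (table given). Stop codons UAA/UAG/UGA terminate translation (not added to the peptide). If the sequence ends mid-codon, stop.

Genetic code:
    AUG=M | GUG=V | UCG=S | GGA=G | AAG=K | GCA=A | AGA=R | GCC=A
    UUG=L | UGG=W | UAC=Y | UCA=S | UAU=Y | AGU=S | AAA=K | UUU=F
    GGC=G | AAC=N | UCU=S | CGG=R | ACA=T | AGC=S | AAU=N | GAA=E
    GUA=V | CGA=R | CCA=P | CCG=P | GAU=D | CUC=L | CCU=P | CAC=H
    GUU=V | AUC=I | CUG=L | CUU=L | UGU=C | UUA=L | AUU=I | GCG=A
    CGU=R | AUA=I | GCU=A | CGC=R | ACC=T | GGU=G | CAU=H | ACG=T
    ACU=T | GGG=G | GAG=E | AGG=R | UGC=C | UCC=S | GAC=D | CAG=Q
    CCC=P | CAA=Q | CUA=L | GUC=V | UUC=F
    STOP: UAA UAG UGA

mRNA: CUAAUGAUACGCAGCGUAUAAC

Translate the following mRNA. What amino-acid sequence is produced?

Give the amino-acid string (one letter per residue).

start AUG at pos 3
pos 3: AUG -> M; peptide=M
pos 6: AUA -> I; peptide=MI
pos 9: CGC -> R; peptide=MIR
pos 12: AGC -> S; peptide=MIRS
pos 15: GUA -> V; peptide=MIRSV
pos 18: UAA -> STOP

Answer: MIRSV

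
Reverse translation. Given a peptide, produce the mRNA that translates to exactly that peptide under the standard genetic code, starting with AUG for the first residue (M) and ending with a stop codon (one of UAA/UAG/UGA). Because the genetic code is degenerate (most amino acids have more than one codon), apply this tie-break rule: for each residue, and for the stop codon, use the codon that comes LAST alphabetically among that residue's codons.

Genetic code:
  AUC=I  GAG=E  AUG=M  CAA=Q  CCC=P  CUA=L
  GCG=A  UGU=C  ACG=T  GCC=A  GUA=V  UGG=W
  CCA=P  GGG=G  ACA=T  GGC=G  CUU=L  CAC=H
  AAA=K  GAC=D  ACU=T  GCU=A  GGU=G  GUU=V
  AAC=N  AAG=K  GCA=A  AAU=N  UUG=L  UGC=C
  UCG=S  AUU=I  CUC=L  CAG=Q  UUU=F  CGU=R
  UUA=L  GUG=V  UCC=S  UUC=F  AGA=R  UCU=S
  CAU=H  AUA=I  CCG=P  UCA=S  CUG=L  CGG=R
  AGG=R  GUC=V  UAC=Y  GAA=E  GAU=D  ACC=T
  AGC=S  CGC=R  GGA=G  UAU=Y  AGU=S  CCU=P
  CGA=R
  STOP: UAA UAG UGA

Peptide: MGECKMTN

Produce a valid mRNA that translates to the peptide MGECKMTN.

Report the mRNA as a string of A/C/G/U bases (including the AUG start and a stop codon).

Answer: mRNA: AUGGGUGAGUGUAAGAUGACUAAUUGA

Derivation:
residue 1: M -> AUG (start codon)
residue 2: G codons sorted = GGA,GGC,GGG,GGU -> pick last = GGU
residue 3: E codons sorted = GAA,GAG -> pick last = GAG
residue 4: C codons sorted = UGC,UGU -> pick last = UGU
residue 5: K codons sorted = AAA,AAG -> pick last = AAG
residue 6: M -> AUG (only codon)
residue 7: T codons sorted = ACA,ACC,ACG,ACU -> pick last = ACU
residue 8: N codons sorted = AAC,AAU -> pick last = AAU
terminator: stop codons sorted = UAA,UAG,UGA -> pick last = UGA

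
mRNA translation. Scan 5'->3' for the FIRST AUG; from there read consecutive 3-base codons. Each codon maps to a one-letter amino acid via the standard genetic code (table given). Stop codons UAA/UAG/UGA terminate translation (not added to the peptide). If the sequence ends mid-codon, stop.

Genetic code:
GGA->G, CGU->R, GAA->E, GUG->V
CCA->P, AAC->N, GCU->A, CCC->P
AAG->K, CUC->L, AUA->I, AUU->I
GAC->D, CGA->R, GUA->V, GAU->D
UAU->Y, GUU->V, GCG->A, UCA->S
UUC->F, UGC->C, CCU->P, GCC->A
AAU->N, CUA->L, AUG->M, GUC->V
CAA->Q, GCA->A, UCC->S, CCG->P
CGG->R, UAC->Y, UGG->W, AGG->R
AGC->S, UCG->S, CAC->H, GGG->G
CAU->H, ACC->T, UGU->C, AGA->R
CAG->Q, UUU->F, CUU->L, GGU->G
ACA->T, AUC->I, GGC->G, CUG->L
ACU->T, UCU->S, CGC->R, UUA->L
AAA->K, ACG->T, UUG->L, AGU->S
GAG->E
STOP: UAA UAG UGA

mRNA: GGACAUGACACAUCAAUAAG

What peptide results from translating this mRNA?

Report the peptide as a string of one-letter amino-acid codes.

Answer: MTHQ

Derivation:
start AUG at pos 4
pos 4: AUG -> M; peptide=M
pos 7: ACA -> T; peptide=MT
pos 10: CAU -> H; peptide=MTH
pos 13: CAA -> Q; peptide=MTHQ
pos 16: UAA -> STOP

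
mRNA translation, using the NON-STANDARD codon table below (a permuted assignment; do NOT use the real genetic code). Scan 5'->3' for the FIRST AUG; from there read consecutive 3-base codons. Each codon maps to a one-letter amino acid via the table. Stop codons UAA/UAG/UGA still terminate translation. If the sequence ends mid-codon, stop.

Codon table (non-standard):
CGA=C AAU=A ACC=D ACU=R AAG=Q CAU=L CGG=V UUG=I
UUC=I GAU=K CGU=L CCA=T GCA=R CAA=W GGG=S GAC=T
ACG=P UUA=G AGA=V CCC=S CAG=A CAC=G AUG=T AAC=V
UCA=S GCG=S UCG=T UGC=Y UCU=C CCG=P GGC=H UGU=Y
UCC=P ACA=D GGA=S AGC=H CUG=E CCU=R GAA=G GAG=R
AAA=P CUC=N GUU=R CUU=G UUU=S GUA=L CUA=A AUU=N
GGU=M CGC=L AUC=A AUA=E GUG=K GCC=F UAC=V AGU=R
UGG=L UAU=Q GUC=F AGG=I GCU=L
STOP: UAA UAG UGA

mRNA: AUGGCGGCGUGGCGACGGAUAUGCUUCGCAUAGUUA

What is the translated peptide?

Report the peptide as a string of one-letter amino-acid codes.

start AUG at pos 0
pos 0: AUG -> T; peptide=T
pos 3: GCG -> S; peptide=TS
pos 6: GCG -> S; peptide=TSS
pos 9: UGG -> L; peptide=TSSL
pos 12: CGA -> C; peptide=TSSLC
pos 15: CGG -> V; peptide=TSSLCV
pos 18: AUA -> E; peptide=TSSLCVE
pos 21: UGC -> Y; peptide=TSSLCVEY
pos 24: UUC -> I; peptide=TSSLCVEYI
pos 27: GCA -> R; peptide=TSSLCVEYIR
pos 30: UAG -> STOP

Answer: TSSLCVEYIR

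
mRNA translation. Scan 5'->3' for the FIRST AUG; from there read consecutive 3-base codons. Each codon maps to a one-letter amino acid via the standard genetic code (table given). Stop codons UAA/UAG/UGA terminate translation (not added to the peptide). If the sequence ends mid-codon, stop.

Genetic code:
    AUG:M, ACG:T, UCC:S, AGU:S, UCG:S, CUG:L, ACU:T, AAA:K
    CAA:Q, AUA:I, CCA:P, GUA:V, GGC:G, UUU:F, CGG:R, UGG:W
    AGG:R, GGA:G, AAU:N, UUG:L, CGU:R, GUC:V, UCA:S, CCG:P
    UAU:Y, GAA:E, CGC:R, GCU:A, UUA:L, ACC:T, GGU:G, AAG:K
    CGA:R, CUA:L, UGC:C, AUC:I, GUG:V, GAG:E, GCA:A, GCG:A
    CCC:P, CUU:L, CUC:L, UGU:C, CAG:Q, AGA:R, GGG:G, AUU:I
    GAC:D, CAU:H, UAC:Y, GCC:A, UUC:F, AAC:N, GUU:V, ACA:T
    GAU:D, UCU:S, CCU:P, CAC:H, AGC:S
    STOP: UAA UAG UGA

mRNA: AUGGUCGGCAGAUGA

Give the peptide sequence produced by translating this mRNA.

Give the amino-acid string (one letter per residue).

start AUG at pos 0
pos 0: AUG -> M; peptide=M
pos 3: GUC -> V; peptide=MV
pos 6: GGC -> G; peptide=MVG
pos 9: AGA -> R; peptide=MVGR
pos 12: UGA -> STOP

Answer: MVGR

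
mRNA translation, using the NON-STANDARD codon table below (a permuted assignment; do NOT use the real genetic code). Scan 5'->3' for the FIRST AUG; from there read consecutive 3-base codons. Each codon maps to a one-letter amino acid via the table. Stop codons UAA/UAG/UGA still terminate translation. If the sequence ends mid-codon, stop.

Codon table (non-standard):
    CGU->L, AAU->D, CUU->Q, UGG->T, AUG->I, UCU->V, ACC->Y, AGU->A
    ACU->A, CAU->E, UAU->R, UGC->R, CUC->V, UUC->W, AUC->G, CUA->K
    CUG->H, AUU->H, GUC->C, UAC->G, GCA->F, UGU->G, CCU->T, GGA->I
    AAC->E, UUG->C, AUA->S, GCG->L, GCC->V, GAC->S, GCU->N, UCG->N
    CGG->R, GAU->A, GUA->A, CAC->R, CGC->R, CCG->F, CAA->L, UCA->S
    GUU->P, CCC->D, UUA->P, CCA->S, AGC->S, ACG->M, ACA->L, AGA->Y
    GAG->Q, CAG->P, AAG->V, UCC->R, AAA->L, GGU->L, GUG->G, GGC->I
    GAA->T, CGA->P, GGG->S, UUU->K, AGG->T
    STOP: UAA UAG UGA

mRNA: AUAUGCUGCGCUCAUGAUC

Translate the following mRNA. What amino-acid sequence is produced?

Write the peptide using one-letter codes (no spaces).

Answer: IHRS

Derivation:
start AUG at pos 2
pos 2: AUG -> I; peptide=I
pos 5: CUG -> H; peptide=IH
pos 8: CGC -> R; peptide=IHR
pos 11: UCA -> S; peptide=IHRS
pos 14: UGA -> STOP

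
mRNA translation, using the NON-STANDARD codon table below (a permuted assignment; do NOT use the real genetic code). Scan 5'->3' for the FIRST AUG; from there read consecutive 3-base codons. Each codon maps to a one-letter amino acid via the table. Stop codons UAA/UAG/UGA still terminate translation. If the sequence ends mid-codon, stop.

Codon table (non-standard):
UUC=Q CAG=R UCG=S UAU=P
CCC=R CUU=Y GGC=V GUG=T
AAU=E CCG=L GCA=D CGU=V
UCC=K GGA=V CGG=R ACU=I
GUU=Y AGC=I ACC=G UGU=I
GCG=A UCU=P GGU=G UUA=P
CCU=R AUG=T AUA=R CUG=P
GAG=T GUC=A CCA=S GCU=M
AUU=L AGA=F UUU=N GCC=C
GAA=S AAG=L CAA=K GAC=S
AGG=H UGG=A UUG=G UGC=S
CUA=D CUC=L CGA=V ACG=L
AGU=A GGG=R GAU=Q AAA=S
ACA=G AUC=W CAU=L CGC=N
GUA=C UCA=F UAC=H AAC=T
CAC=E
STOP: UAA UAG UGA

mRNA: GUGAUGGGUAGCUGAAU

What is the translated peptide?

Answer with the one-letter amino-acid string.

start AUG at pos 3
pos 3: AUG -> T; peptide=T
pos 6: GGU -> G; peptide=TG
pos 9: AGC -> I; peptide=TGI
pos 12: UGA -> STOP

Answer: TGI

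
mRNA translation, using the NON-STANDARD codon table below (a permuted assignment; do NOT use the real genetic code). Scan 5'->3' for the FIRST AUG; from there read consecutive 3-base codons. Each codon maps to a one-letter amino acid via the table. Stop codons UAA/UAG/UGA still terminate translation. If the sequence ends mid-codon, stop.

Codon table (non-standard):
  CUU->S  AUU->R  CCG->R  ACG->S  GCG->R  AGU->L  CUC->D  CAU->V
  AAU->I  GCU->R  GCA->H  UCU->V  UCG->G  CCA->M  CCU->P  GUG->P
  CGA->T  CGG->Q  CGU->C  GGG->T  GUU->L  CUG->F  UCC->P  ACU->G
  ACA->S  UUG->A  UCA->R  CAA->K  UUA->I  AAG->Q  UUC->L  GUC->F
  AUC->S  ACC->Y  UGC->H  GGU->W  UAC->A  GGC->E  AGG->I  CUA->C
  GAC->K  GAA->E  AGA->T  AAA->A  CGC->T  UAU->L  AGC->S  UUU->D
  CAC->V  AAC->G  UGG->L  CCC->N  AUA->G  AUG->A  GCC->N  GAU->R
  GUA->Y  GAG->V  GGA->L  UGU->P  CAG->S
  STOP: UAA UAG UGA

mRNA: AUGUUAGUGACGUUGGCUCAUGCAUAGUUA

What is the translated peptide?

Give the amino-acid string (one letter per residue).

Answer: AIPSARVH

Derivation:
start AUG at pos 0
pos 0: AUG -> A; peptide=A
pos 3: UUA -> I; peptide=AI
pos 6: GUG -> P; peptide=AIP
pos 9: ACG -> S; peptide=AIPS
pos 12: UUG -> A; peptide=AIPSA
pos 15: GCU -> R; peptide=AIPSAR
pos 18: CAU -> V; peptide=AIPSARV
pos 21: GCA -> H; peptide=AIPSARVH
pos 24: UAG -> STOP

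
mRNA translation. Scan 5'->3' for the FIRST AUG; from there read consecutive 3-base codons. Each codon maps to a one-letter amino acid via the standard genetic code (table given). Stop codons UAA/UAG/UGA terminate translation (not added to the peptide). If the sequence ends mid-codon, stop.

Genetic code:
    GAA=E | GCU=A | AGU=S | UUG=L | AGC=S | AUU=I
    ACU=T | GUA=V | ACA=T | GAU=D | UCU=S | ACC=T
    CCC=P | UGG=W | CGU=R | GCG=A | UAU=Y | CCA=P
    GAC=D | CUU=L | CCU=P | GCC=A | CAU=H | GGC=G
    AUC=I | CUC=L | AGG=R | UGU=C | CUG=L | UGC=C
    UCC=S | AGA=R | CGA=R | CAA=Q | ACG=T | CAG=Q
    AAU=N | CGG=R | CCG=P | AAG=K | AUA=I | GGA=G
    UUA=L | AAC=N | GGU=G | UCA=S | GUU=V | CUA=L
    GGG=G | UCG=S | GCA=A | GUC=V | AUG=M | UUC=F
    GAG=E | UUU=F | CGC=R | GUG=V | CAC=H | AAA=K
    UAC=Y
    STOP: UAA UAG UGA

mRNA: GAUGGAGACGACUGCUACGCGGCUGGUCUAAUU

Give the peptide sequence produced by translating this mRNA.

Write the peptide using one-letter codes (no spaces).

start AUG at pos 1
pos 1: AUG -> M; peptide=M
pos 4: GAG -> E; peptide=ME
pos 7: ACG -> T; peptide=MET
pos 10: ACU -> T; peptide=METT
pos 13: GCU -> A; peptide=METTA
pos 16: ACG -> T; peptide=METTAT
pos 19: CGG -> R; peptide=METTATR
pos 22: CUG -> L; peptide=METTATRL
pos 25: GUC -> V; peptide=METTATRLV
pos 28: UAA -> STOP

Answer: METTATRLV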